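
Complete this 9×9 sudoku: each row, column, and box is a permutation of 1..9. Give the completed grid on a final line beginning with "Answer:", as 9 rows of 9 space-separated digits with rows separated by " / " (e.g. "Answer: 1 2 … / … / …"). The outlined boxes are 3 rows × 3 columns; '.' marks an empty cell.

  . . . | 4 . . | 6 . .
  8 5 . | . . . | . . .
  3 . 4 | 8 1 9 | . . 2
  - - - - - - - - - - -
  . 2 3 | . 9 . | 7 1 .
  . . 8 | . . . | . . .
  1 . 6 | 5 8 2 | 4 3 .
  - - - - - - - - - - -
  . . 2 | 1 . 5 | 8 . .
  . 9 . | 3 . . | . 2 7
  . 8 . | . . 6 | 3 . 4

Step 1. [r5c1∈{4,5,7,9}] box 4 places 9 nowhere but r5c1. So r5c1=9.
Step 2. [r2c7∈{1,9}] r2c7 is the only open cell in col 7 admitting 9, so r2c7=9.
Step 3. [r3c7∈{5}] r3c7 is down to just 5, so r3c7=5.
Step 4. [r9c3∈{1,5,7}] r9c3 is the only open cell in row 9 admitting 1. So r9c3=1.
Step 5. [r2c3∈{7}] nothing but 7 survives at r2c3 ⇒ r2c3=7.
Step 6. [r2c6∈{3}] r2c6 has the single candidate 3. So r2c6=3.
Step 7. [r8c1∈{4,5,6}] across row 8, 6 lands solely at r8c1 ⇒ r8c1=6.
Step 8. [r4c4∈{6}] only 6 remains possible at r4c4 ⇒ r4c4=6.
Step 9. [r5c4∈{7}] r5c4's peers cover all but 7, so r5c4=7.
Step 10. [r4c6∈{4}] nothing but 4 survives at r4c6. So r4c6=4.
Step 11. [r9c8∈{5,9}] box 9 places 5 nowhere but r9c8, so r9c8=5.
Step 12. [r9c1∈{7}] only 7 remains possible at r9c1 ⇒ r9c1=7.
Step 13. [r9c5∈{2}] r9c5's peers cover all but 2. So r9c5=2.
Step 14. [r7c1∈{4}] only 4 remains possible at r7c1, so r7c1=4.
Step 15. [r5c9∈{5,6}] r5c9 is the only open cell in row 5 admitting 5 ⇒ r5c9=5.
Step 16. [r1c8∈{7,8}] in col 8, 8 fits only at r1c8, so r1c8=8.
Step 17. [r7c8∈{6,9}] across col 8, 9 lands solely at r7c8 ⇒ r7c8=9.
Step 18. [r1c5∈{5,7}] in row 1, 5 fits only at r1c5. So r1c5=5.
Step 19. [r1c2∈{1}] only 1 remains possible at r1c2, so r1c2=1.
Step 20. [r6c2∈{7}] nothing but 7 survives at r6c2, so r6c2=7.
Step 21. [r2c5∈{6}] r2c5's peers cover all but 6. So r2c5=6.
Step 22. [r1c6∈{7}] only 7 remains possible at r1c6, so r1c6=7.
Step 23. [r6c9∈{9}] r6c9 has the single candidate 9 ⇒ r6c9=9.
Step 24. [r8c7∈{1}] r8c7 is down to just 1. So r8c7=1.
Step 25. [r2c9∈{1}] r2c9's peers cover all but 1, so r2c9=1.
Step 26. [r1c9∈{3}] r1c9 has the single candidate 3 ⇒ r1c9=3.
Step 27. [r8c6∈{8}] r8c6 has the single candidate 8, so r8c6=8.
Step 28. [r3c2∈{6}] r3c2 is down to just 6, so r3c2=6.
Step 29. [r5c2∈{4}] r5c2's peers cover all but 4, so r5c2=4.
Step 30. [r7c9∈{6}] r7c9's peers cover all but 6. So r7c9=6.
Step 31. [r1c3∈{9}] r1c3's peers cover all but 9. So r1c3=9.
Step 32. [r9c4∈{9}] r9c4 is down to just 9 ⇒ r9c4=9.
Step 33. [r8c3∈{5}] nothing but 5 survives at r8c3, so r8c3=5.
Step 34. [r7c5∈{7}] only 7 remains possible at r7c5 ⇒ r7c5=7.
Step 35. [r4c9∈{8}] only 8 remains possible at r4c9. So r4c9=8.
Step 36. [r8c5∈{4}] r8c5's peers cover all but 4 ⇒ r8c5=4.
Step 37. [r2c8∈{4}] only 4 remains possible at r2c8. So r2c8=4.
Step 38. [r3c8∈{7}] r3c8 has the single candidate 7, so r3c8=7.
Step 39. [r5c6∈{1}] r5c6 has the single candidate 1, so r5c6=1.
Step 40. [r5c8∈{6}] r5c8 is down to just 6, so r5c8=6.
Step 41. [r1c1∈{2}] only 2 remains possible at r1c1 ⇒ r1c1=2.
Step 42. [r4c1∈{5}] nothing but 5 survives at r4c1, so r4c1=5.
Step 43. [r2c4∈{2}] r2c4 has the single candidate 2, so r2c4=2.
Step 44. [r7c2∈{3}] r7c2 has the single candidate 3 ⇒ r7c2=3.
Step 45. [r5c7∈{2}] r5c7 is down to just 2, so r5c7=2.
Step 46. [r5c5∈{3}] r5c5 is down to just 3. So r5c5=3.

Answer: 2 1 9 4 5 7 6 8 3 / 8 5 7 2 6 3 9 4 1 / 3 6 4 8 1 9 5 7 2 / 5 2 3 6 9 4 7 1 8 / 9 4 8 7 3 1 2 6 5 / 1 7 6 5 8 2 4 3 9 / 4 3 2 1 7 5 8 9 6 / 6 9 5 3 4 8 1 2 7 / 7 8 1 9 2 6 3 5 4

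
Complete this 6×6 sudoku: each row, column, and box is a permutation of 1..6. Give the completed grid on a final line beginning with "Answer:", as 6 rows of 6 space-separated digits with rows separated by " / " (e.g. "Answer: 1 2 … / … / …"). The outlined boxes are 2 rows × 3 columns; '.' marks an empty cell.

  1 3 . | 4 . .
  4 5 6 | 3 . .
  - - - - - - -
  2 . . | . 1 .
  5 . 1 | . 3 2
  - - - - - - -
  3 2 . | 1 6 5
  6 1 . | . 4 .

Step 1. [r4c4∈{6}] nothing but 6 survives at r4c4. So r4c4=6.
Step 2. [r4c2∈{4}] r4c2 is down to just 4. So r4c2=4.
Step 3. [r1c5∈{2,5}] across row 1, 5 lands solely at r1c5 ⇒ r1c5=5.
Step 4. [r2c5∈{2}] only 2 remains possible at r2c5, so r2c5=2.
Step 5. [r6c4∈{2}] r6c4 is down to just 2. So r6c4=2.
Step 6. [r1c6∈{6}] only 6 remains possible at r1c6. So r1c6=6.
Step 7. [r5c3∈{4}] nothing but 4 survives at r5c3, so r5c3=4.
Step 8. [r3c2∈{6}] r3c2 is down to just 6 ⇒ r3c2=6.
Step 9. [r6c3∈{5}] r6c3 is down to just 5 ⇒ r6c3=5.
Step 10. [r3c6∈{4}] r3c6 has the single candidate 4, so r3c6=4.
Step 11. [r2c6∈{1}] r2c6 has the single candidate 1. So r2c6=1.
Step 12. [r3c4∈{5}] r3c4's peers cover all but 5, so r3c4=5.
Step 13. [r3c3∈{3}] only 3 remains possible at r3c3 ⇒ r3c3=3.
Step 14. [r6c6∈{3}] nothing but 3 survives at r6c6, so r6c6=3.
Step 15. [r1c3∈{2}] r1c3 has the single candidate 2, so r1c3=2.

Answer: 1 3 2 4 5 6 / 4 5 6 3 2 1 / 2 6 3 5 1 4 / 5 4 1 6 3 2 / 3 2 4 1 6 5 / 6 1 5 2 4 3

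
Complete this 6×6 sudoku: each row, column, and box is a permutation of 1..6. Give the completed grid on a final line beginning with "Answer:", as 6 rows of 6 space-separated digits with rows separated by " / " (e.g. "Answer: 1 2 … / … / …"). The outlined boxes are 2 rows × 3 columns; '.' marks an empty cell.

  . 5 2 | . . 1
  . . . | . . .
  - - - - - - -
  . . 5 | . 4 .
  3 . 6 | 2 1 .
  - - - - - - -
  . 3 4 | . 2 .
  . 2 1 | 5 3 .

Step 1. [r2c2∈{1,4,6}] col 2 places 6 nowhere but r2c2 ⇒ r2c2=6.
Step 2. [r1c4∈{3,4,6}] in row 1, 3 fits only at r1c4. So r1c4=3.
Step 3. [r5c6∈{6}] r5c6's peers cover all but 6, so r5c6=6.
Step 4. [r2c4∈{4}] r2c4 has the single candidate 4, so r2c4=4.
Step 5. [r2c1∈{1}] nothing but 1 survives at r2c1. So r2c1=1.
Step 6. [r2c5∈{5}] r2c5 has the single candidate 5. So r2c5=5.
Step 7. [r3c6∈{3}] r3c6 has the single candidate 3, so r3c6=3.
Step 8. [r1c5∈{6}] only 6 remains possible at r1c5, so r1c5=6.
Step 9. [r4c6∈{5}] r4c6 has the single candidate 5. So r4c6=5.
Step 10. [r2c3∈{3}] r2c3 is down to just 3 ⇒ r2c3=3.
Step 11. [r2c6∈{2}] only 2 remains possible at r2c6, so r2c6=2.
Step 12. [r4c2∈{4}] nothing but 4 survives at r4c2. So r4c2=4.
Step 13. [r6c1∈{6}] r6c1 is down to just 6 ⇒ r6c1=6.
Step 14. [r5c4∈{1}] r5c4's peers cover all but 1. So r5c4=1.
Step 15. [r6c6∈{4}] r6c6's peers cover all but 4, so r6c6=4.
Step 16. [r3c2∈{1}] r3c2 has the single candidate 1 ⇒ r3c2=1.
Step 17. [r5c1∈{5}] r5c1 has the single candidate 5. So r5c1=5.
Step 18. [r3c4∈{6}] nothing but 6 survives at r3c4 ⇒ r3c4=6.
Step 19. [r3c1∈{2}] only 2 remains possible at r3c1 ⇒ r3c1=2.
Step 20. [r1c1∈{4}] nothing but 4 survives at r1c1 ⇒ r1c1=4.

Answer: 4 5 2 3 6 1 / 1 6 3 4 5 2 / 2 1 5 6 4 3 / 3 4 6 2 1 5 / 5 3 4 1 2 6 / 6 2 1 5 3 4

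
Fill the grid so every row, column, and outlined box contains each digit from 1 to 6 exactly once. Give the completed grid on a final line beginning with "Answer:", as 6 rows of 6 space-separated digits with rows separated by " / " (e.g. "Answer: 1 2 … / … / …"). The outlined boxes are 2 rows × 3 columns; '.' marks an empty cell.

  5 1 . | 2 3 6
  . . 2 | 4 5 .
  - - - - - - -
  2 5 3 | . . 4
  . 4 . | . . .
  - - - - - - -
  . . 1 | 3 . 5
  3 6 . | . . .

Step 1. [r6c4∈{1}] r6c4's peers cover all but 1 ⇒ r6c4=1.
Step 2. [r5c5∈{2,4,6}] r5c5 is the only open cell in row 5 admitting 6. So r5c5=6.
Step 3. [r4c1∈{1,6}] 1 has one home in col 1: r4c1, so r4c1=1.
Step 4. [r6c6∈{2}] only 2 remains possible at r6c6 ⇒ r6c6=2.
Step 5. [r3c4∈{6}] r3c4 is down to just 6 ⇒ r3c4=6.
Step 6. [r6c5∈{4}] r6c5 is down to just 4. So r6c5=4.
Step 7. [r4c6∈{3}] r4c6 has the single candidate 3 ⇒ r4c6=3.
Step 8. [r5c1∈{4}] r5c1 has the single candidate 4, so r5c1=4.
Step 9. [r4c4∈{5}] only 5 remains possible at r4c4. So r4c4=5.
Step 10. [r2c2∈{3}] r2c2 is down to just 3, so r2c2=3.
Step 11. [r2c6∈{1}] r2c6 has the single candidate 1 ⇒ r2c6=1.
Step 12. [r3c5∈{1}] r3c5's peers cover all but 1. So r3c5=1.
Step 13. [r6c3∈{5}] only 5 remains possible at r6c3. So r6c3=5.
Step 14. [r5c2∈{2}] only 2 remains possible at r5c2, so r5c2=2.
Step 15. [r1c3∈{4}] only 4 remains possible at r1c3. So r1c3=4.
Step 16. [r4c5∈{2}] r4c5 is down to just 2 ⇒ r4c5=2.
Step 17. [r4c3∈{6}] nothing but 6 survives at r4c3 ⇒ r4c3=6.
Step 18. [r2c1∈{6}] nothing but 6 survives at r2c1, so r2c1=6.

Answer: 5 1 4 2 3 6 / 6 3 2 4 5 1 / 2 5 3 6 1 4 / 1 4 6 5 2 3 / 4 2 1 3 6 5 / 3 6 5 1 4 2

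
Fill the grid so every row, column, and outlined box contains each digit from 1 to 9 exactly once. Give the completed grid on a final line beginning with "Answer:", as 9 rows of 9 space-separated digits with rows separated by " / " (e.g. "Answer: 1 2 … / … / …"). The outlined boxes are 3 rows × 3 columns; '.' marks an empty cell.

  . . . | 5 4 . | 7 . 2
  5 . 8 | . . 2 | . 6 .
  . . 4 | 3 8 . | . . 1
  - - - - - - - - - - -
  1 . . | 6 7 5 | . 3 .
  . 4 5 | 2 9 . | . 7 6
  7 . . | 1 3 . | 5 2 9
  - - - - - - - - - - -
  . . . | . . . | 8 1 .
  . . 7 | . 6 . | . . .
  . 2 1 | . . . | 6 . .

Step 1. [r3c7∈{9}] r3c7 is down to just 9, so r3c7=9.
Step 2. [r8c6∈{1,3,4,8,9}] across row 8, 1 lands solely at r8c6 ⇒ r8c6=1.
Step 3. [r5c1∈{3,8}] 3 has one home in row 5: r5c1, so r5c1=3.
Step 4. [r1c2∈{1,3,6,9}] across row 1, 1 lands solely at r1c2, so r1c2=1.
Step 5. [r1c3∈{3,6,9}] across row 1, 3 lands solely at r1c3, so r1c3=3.
Step 6. [r4c7∈{4}] r4c7 is down to just 4 ⇒ r4c7=4.
Step 7. [r2c9∈{3,4}] row 2 places 4 nowhere but r2c9 ⇒ r2c9=4.
Step 8. [r9c5∈{5}] only 5 remains possible at r9c5 ⇒ r9c5=5.
Step 9. [r6c6∈{4,8}] 4 has one home in row 6: r6c6, so r6c6=4.
Step 10. [r6c2∈{6,8}] in row 6, 8 fits only at r6c2 ⇒ r6c2=8.
Step 11. [r4c2∈{9}] r4c2 is down to just 9, so r4c2=9.
Step 12. [r7c3∈{6,9}] in col 3, 9 fits only at r7c3, so r7c3=9.
Step 13. [r2c4∈{7,9}] across row 2, 9 lands solely at r2c4. So r2c4=9.
Step 14. [r9c6∈{3,7,8,9}] 9 has one home in col 6: r9c6. So r9c6=9.
Step 15. [r9c9∈{3,7}] r9c9 is the only open cell in row 9 admitting 3. So r9c9=3.
Step 16. [r9c4∈{4,7,8}] row 9 places 7 nowhere but r9c4 ⇒ r9c4=7.
Step 17. [r8c9∈{5}] nothing but 5 survives at r8c9. So r8c9=5.
Step 18. [r8c4∈{4,8}] 8 has one home in col 4: r8c4 ⇒ r8c4=8.
Step 19. [r8c1∈{4}] r8c1 has the single candidate 4, so r8c1=4.
Step 20. [r7c1∈{6}] r7c1 is down to just 6, so r7c1=6.
Step 21. [r3c6∈{6,7}] in col 6, 7 fits only at r3c6, so r3c6=7.
Step 22. [r7c6∈{3}] only 3 remains possible at r7c6, so r7c6=3.
Step 23. [r1c6∈{6}] r1c6 is down to just 6 ⇒ r1c6=6.
Step 24. [r8c8∈{9}] only 9 remains possible at r8c8, so r8c8=9.
Step 25. [r7c4∈{4}] r7c4's peers cover all but 4 ⇒ r7c4=4.
Step 26. [r2c7∈{3}] r2c7's peers cover all but 3. So r2c7=3.
Step 27. [r3c1∈{2}] r3c1 has the single candidate 2, so r3c1=2.
Step 28. [r7c5∈{2}] only 2 remains possible at r7c5. So r7c5=2.
Step 29. [r1c1∈{9}] r1c1 is down to just 9, so r1c1=9.
Step 30. [r2c2∈{7}] only 7 remains possible at r2c2, so r2c2=7.
Step 31. [r7c9∈{7}] r7c9 is down to just 7, so r7c9=7.
Step 32. [r8c7∈{2}] only 2 remains possible at r8c7 ⇒ r8c7=2.
Step 33. [r3c2∈{6}] r3c2's peers cover all but 6, so r3c2=6.
Step 34. [r9c1∈{8}] r9c1's peers cover all but 8, so r9c1=8.
Step 35. [r3c8∈{5}] only 5 remains possible at r3c8. So r3c8=5.
Step 36. [r9c8∈{4}] r9c8's peers cover all but 4 ⇒ r9c8=4.
Step 37. [r5c6∈{8}] r5c6 has the single candidate 8, so r5c6=8.
Step 38. [r2c5∈{1}] r2c5 has the single candidate 1 ⇒ r2c5=1.
Step 39. [r4c3∈{2}] only 2 remains possible at r4c3 ⇒ r4c3=2.
Step 40. [r6c3∈{6}] nothing but 6 survives at r6c3 ⇒ r6c3=6.
Step 41. [r1c8∈{8}] only 8 remains possible at r1c8. So r1c8=8.
Step 42. [r7c2∈{5}] r7c2 has the single candidate 5 ⇒ r7c2=5.
Step 43. [r4c9∈{8}] r4c9 has the single candidate 8. So r4c9=8.
Step 44. [r8c2∈{3}] r8c2 is down to just 3 ⇒ r8c2=3.
Step 45. [r5c7∈{1}] only 1 remains possible at r5c7, so r5c7=1.

Answer: 9 1 3 5 4 6 7 8 2 / 5 7 8 9 1 2 3 6 4 / 2 6 4 3 8 7 9 5 1 / 1 9 2 6 7 5 4 3 8 / 3 4 5 2 9 8 1 7 6 / 7 8 6 1 3 4 5 2 9 / 6 5 9 4 2 3 8 1 7 / 4 3 7 8 6 1 2 9 5 / 8 2 1 7 5 9 6 4 3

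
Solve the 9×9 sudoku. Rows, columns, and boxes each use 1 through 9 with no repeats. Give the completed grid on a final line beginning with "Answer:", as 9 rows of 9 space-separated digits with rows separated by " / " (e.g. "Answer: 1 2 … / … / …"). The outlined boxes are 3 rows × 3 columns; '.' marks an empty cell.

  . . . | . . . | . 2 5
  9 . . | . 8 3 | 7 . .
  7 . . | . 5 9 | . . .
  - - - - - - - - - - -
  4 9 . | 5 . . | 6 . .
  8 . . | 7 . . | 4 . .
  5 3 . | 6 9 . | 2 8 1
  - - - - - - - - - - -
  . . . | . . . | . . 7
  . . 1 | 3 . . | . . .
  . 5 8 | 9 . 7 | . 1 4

Step 1. [r1c1∈{1,3,6}] col 1 places 1 nowhere but r1c1, so r1c1=1.
Step 2. [r8c9∈{2,6,8,9}] r8c9 is the only open cell in col 9 admitting 2 ⇒ r8c9=2.
Step 3. [r8c1∈{6}] r8c1 has the single candidate 6. So r8c1=6.
Step 4. [r7c8∈{3,5,6,9}] 6 has one home in box 9: r7c8. So r7c8=6.
Step 5. [r1c4∈{4}] r1c4 has the single candidate 4, so r1c4=4.
Step 6. [r4c9∈{3}] only 3 remains possible at r4c9 ⇒ r4c9=3.
Step 7. [r7c4∈{1,2,8}] in col 4, 8 fits only at r7c4. So r7c4=8.
Step 8. [r3c8∈{3,4}] in col 8, 3 fits only at r3c8. So r3c8=3.
Step 9. [r8c5∈{4}] r8c5's peers cover all but 4 ⇒ r8c5=4.
Step 10. [r7c3∈{2,3,4,9}] across col 3, 9 lands solely at r7c3 ⇒ r7c3=9.
Step 11. [r3c9∈{6,8}] r3c9 is the only open cell in col 9 admitting 8, so r3c9=8.
Step 12. [r5c2∈{1,2,6}] in col 2, 1 fits only at r5c2. So r5c2=1.
Step 13. [r5c6∈{2}] r5c6 has the single candidate 2. So r5c6=2.
Step 14. [r8c6∈{5}] r8c6's peers cover all but 5. So r8c6=5.
Step 15. [r1c6∈{6}] only 6 remains possible at r1c6. So r1c6=6.
Step 16. [r4c3∈{2,7}] r4c3 is the only open cell in row 4 admitting 2 ⇒ r4c3=2.
Step 17. [r7c2∈{2,4}] row 7 places 4 nowhere but r7c2. So r7c2=4.
Step 18. [r3c3∈{4,6}] 4 has one home in row 3: r3c3, so r3c3=4.
Step 19. [r3c2∈{2,6}] r3c2 is the only open cell in row 3 admitting 6. So r3c2=6.
Step 20. [r3c4∈{1,2}] 2 has one home in row 3: r3c4, so r3c4=2.
Step 21. [r7c6∈{1}] r7c6 has the single candidate 1. So r7c6=1.
Step 22. [r7c5∈{2}] nothing but 2 survives at r7c5, so r7c5=2.
Step 23. [r9c7∈{3}] nothing but 3 survives at r9c7, so r9c7=3.
Step 24. [r8c8∈{9}] nothing but 9 survives at r8c8 ⇒ r8c8=9.
Step 25. [r2c9∈{6}] r2c9 has the single candidate 6 ⇒ r2c9=6.
Step 26. [r8c2∈{7}] nothing but 7 survives at r8c2. So r8c2=7.
Step 27. [r2c4∈{1}] nothing but 1 survives at r2c4. So r2c4=1.
Step 28. [r5c5∈{3}] r5c5's peers cover all but 3. So r5c5=3.
Step 29. [r8c7∈{8}] only 8 remains possible at r8c7. So r8c7=8.
Step 30. [r4c5∈{1}] r4c5 is down to just 1, so r4c5=1.
Step 31. [r6c6∈{4}] only 4 remains possible at r6c6. So r6c6=4.
Step 32. [r1c7∈{9}] nothing but 9 survives at r1c7. So r1c7=9.
Step 33. [r7c7∈{5}] r7c7 is down to just 5 ⇒ r7c7=5.
Step 34. [r2c2∈{2}] r2c2 has the single candidate 2 ⇒ r2c2=2.
Step 35. [r5c3∈{6}] nothing but 6 survives at r5c3. So r5c3=6.
Step 36. [r7c1∈{3}] r7c1 has the single candidate 3 ⇒ r7c1=3.
Step 37. [r5c8∈{5}] nothing but 5 survives at r5c8. So r5c8=5.
Step 38. [r3c7∈{1}] only 1 remains possible at r3c7 ⇒ r3c7=1.
Step 39. [r1c2∈{8}] r1c2's peers cover all but 8, so r1c2=8.
Step 40. [r6c3∈{7}] r6c3's peers cover all but 7, so r6c3=7.
Step 41. [r2c8∈{4}] r2c8 has the single candidate 4 ⇒ r2c8=4.
Step 42. [r9c5∈{6}] r9c5 has the single candidate 6 ⇒ r9c5=6.
Step 43. [r1c3∈{3}] r1c3 is down to just 3, so r1c3=3.
Step 44. [r1c5∈{7}] r1c5 has the single candidate 7. So r1c5=7.
Step 45. [r4c6∈{8}] r4c6's peers cover all but 8, so r4c6=8.
Step 46. [r5c9∈{9}] r5c9's peers cover all but 9 ⇒ r5c9=9.
Step 47. [r9c1∈{2}] r9c1 is down to just 2. So r9c1=2.
Step 48. [r4c8∈{7}] r4c8 is down to just 7 ⇒ r4c8=7.
Step 49. [r2c3∈{5}] nothing but 5 survives at r2c3 ⇒ r2c3=5.

Answer: 1 8 3 4 7 6 9 2 5 / 9 2 5 1 8 3 7 4 6 / 7 6 4 2 5 9 1 3 8 / 4 9 2 5 1 8 6 7 3 / 8 1 6 7 3 2 4 5 9 / 5 3 7 6 9 4 2 8 1 / 3 4 9 8 2 1 5 6 7 / 6 7 1 3 4 5 8 9 2 / 2 5 8 9 6 7 3 1 4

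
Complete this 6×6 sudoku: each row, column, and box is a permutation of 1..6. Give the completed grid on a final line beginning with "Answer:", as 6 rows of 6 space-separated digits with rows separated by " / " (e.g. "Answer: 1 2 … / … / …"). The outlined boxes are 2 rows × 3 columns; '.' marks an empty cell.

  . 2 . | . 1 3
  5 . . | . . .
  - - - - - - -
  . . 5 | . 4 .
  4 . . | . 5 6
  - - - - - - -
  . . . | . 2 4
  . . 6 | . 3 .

Step 1. [r5c4∈{1,5,6}] r5c4 is the only open cell in row 5 admitting 6. So r5c4=6.
Step 2. [r4c3∈{1,2,3}] r4c3 is the only open cell in col 3 admitting 2, so r4c3=2.
Step 3. [r5c2∈{1,3,5}] 5 has one home in row 5: r5c2, so r5c2=5.
Step 4. [r1c3∈{4}] only 4 remains possible at r1c3. So r1c3=4.
Step 5. [r2c6∈{2}] only 2 remains possible at r2c6 ⇒ r2c6=2.
Step 6. [r3c6∈{1}] r3c6 has the single candidate 1 ⇒ r3c6=1.
Step 7. [r6c4∈{1,5}] in col 4, 1 fits only at r6c4. So r6c4=1.
Step 8. [r1c1∈{6}] nothing but 6 survives at r1c1, so r1c1=6.
Step 9. [r3c1∈{3}] r3c1's peers cover all but 3, so r3c1=3.
Step 10. [r5c3∈{1,3}] across row 5, 3 lands solely at r5c3. So r5c3=3.
Step 11. [r4c2∈{1}] nothing but 1 survives at r4c2, so r4c2=1.
Step 12. [r6c1∈{2}] r6c1 is down to just 2 ⇒ r6c1=2.
Step 13. [r2c5∈{6}] r2c5's peers cover all but 6. So r2c5=6.
Step 14. [r1c4∈{5}] r1c4's peers cover all but 5, so r1c4=5.
Step 15. [r4c4∈{3}] r4c4's peers cover all but 3. So r4c4=3.
Step 16. [r2c4∈{4}] only 4 remains possible at r2c4 ⇒ r2c4=4.
Step 17. [r6c6∈{5}] nothing but 5 survives at r6c6 ⇒ r6c6=5.
Step 18. [r3c4∈{2}] r3c4 is down to just 2 ⇒ r3c4=2.
Step 19. [r3c2∈{6}] nothing but 6 survives at r3c2 ⇒ r3c2=6.
Step 20. [r5c1∈{1}] r5c1's peers cover all but 1. So r5c1=1.
Step 21. [r2c2∈{3}] r2c2 has the single candidate 3 ⇒ r2c2=3.
Step 22. [r2c3∈{1}] nothing but 1 survives at r2c3. So r2c3=1.
Step 23. [r6c2∈{4}] only 4 remains possible at r6c2, so r6c2=4.

Answer: 6 2 4 5 1 3 / 5 3 1 4 6 2 / 3 6 5 2 4 1 / 4 1 2 3 5 6 / 1 5 3 6 2 4 / 2 4 6 1 3 5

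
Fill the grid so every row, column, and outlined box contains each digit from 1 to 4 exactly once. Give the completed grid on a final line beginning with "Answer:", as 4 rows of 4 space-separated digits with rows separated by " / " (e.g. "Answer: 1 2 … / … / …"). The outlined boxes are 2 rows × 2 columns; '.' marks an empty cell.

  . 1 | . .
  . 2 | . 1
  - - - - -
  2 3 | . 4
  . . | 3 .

Step 1. [r2c3∈{4}] only 4 remains possible at r2c3. So r2c3=4.
Step 2. [r1c1∈{3,4}] r1c1 is the only open cell in row 1 admitting 4 ⇒ r1c1=4.
Step 3. [r1c3∈{2}] r1c3 has the single candidate 2. So r1c3=2.
Step 4. [r4c4∈{2}] only 2 remains possible at r4c4. So r4c4=2.
Step 5. [r4c2∈{4}] r4c2's peers cover all but 4 ⇒ r4c2=4.
Step 6. [r2c1∈{3}] nothing but 3 survives at r2c1. So r2c1=3.
Step 7. [r4c1∈{1}] r4c1 is down to just 1, so r4c1=1.
Step 8. [r1c4∈{3}] r1c4 is down to just 3, so r1c4=3.
Step 9. [r3c3∈{1}] only 1 remains possible at r3c3, so r3c3=1.

Answer: 4 1 2 3 / 3 2 4 1 / 2 3 1 4 / 1 4 3 2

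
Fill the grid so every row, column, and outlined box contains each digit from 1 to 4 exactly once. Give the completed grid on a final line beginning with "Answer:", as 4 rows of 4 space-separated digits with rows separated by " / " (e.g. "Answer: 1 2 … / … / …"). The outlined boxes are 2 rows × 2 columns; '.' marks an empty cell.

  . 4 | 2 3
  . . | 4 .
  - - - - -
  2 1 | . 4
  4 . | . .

Step 1. [r4c2∈{3}] r4c2's peers cover all but 3. So r4c2=3.
Step 2. [r2c4∈{1}] r2c4 is down to just 1, so r2c4=1.
Step 3. [r3c3∈{3}] only 3 remains possible at r3c3, so r3c3=3.
Step 4. [r2c1∈{3}] r2c1's peers cover all but 3. So r2c1=3.
Step 5. [r2c2∈{2}] r2c2 has the single candidate 2, so r2c2=2.
Step 6. [r4c3∈{1}] r4c3 has the single candidate 1. So r4c3=1.
Step 7. [r4c4∈{2}] r4c4 has the single candidate 2 ⇒ r4c4=2.
Step 8. [r1c1∈{1}] nothing but 1 survives at r1c1 ⇒ r1c1=1.

Answer: 1 4 2 3 / 3 2 4 1 / 2 1 3 4 / 4 3 1 2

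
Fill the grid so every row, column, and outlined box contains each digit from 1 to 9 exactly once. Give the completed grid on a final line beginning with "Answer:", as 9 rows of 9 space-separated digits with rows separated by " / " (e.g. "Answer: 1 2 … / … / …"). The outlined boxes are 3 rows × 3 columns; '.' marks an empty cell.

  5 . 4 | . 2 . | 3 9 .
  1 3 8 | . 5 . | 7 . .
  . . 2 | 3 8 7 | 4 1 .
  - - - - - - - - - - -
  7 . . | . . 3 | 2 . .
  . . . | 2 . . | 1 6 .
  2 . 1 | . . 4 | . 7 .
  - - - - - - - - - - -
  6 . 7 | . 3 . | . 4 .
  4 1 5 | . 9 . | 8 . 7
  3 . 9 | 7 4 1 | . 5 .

Step 1. [r1c6∈{6}] r1c6 has the single candidate 6. So r1c6=6.
Step 2. [r6c7∈{5,9}] 5 has one home in col 7: r6c7 ⇒ r6c7=5.
Step 3. [r5c1∈{8,9}] col 1 places 8 nowhere but r5c1. So r5c1=8.
Step 4. [r7c6∈{2,5,8}] in col 6, 8 fits only at r7c6 ⇒ r7c6=8.
Step 5. [r3c2∈{6,9}] box 1 places 6 nowhere but r3c2. So r3c2=6.
Step 6. [r6c2∈{9}] r6c2 is down to just 9. So r6c2=9.
Step 7. [r6c5∈{6}] only 6 remains possible at r6c5 ⇒ r6c5=6.
Step 8. [r5c6∈{5,9}] col 6 places 5 nowhere but r5c6, so r5c6=5.
Step 9. [r5c9∈{3,4,9}] 9 has one home in row 5: r5c9. So r5c9=9.
Step 10. [r4c4∈{1,8,9}] 9 has one home in row 4: r4c4, so r4c4=9.
Step 11. [r4c9∈{4,8}] col 9 places 4 nowhere but r4c9, so r4c9=4.
Step 12. [r2c9∈{2,6}] 6 has one home in row 2: r2c9, so r2c9=6.
Step 13. [r9c9∈{2}] r9c9 has the single candidate 2, so r9c9=2.
Step 14. [r6c4∈{8}] r6c4 has the single candidate 8, so r6c4=8.
Step 15. [r4c5∈{1}] nothing but 1 survives at r4c5 ⇒ r4c5=1.
Step 16. [r8c6∈{2}] r8c6's peers cover all but 2. So r8c6=2.
Step 17. [r6c9∈{3}] only 3 remains possible at r6c9. So r6c9=3.
Step 18. [r3c1∈{9}] only 9 remains possible at r3c1, so r3c1=9.
Step 19. [r2c6∈{9}] nothing but 9 survives at r2c6. So r2c6=9.
Step 20. [r4c2∈{5}] r4c2 is down to just 5. So r4c2=5.
Step 21. [r8c8∈{3}] nothing but 3 survives at r8c8, so r8c8=3.
Step 22. [r5c5∈{7}] only 7 remains possible at r5c5 ⇒ r5c5=7.
Step 23. [r4c3∈{6}] only 6 remains possible at r4c3 ⇒ r4c3=6.
Step 24. [r3c9∈{5}] r3c9's peers cover all but 5 ⇒ r3c9=5.
Step 25. [r7c2∈{2}] r7c2 has the single candidate 2. So r7c2=2.
Step 26. [r5c2∈{4}] r5c2 has the single candidate 4, so r5c2=4.
Step 27. [r7c9∈{1}] r7c9 has the single candidate 1. So r7c9=1.
Step 28. [r4c8∈{8}] only 8 remains possible at r4c8 ⇒ r4c8=8.
Step 29. [r9c2∈{8}] r9c2 is down to just 8, so r9c2=8.
Step 30. [r7c4∈{5}] nothing but 5 survives at r7c4, so r7c4=5.
Step 31. [r1c2∈{7}] only 7 remains possible at r1c2, so r1c2=7.
Step 32. [r8c4∈{6}] only 6 remains possible at r8c4, so r8c4=6.
Step 33. [r1c9∈{8}] only 8 remains possible at r1c9 ⇒ r1c9=8.
Step 34. [r2c8∈{2}] r2c8's peers cover all but 2. So r2c8=2.
Step 35. [r7c7∈{9}] r7c7 is down to just 9 ⇒ r7c7=9.
Step 36. [r1c4∈{1}] r1c4 is down to just 1. So r1c4=1.
Step 37. [r2c4∈{4}] r2c4's peers cover all but 4 ⇒ r2c4=4.
Step 38. [r5c3∈{3}] r5c3 has the single candidate 3 ⇒ r5c3=3.
Step 39. [r9c7∈{6}] r9c7 has the single candidate 6, so r9c7=6.

Answer: 5 7 4 1 2 6 3 9 8 / 1 3 8 4 5 9 7 2 6 / 9 6 2 3 8 7 4 1 5 / 7 5 6 9 1 3 2 8 4 / 8 4 3 2 7 5 1 6 9 / 2 9 1 8 6 4 5 7 3 / 6 2 7 5 3 8 9 4 1 / 4 1 5 6 9 2 8 3 7 / 3 8 9 7 4 1 6 5 2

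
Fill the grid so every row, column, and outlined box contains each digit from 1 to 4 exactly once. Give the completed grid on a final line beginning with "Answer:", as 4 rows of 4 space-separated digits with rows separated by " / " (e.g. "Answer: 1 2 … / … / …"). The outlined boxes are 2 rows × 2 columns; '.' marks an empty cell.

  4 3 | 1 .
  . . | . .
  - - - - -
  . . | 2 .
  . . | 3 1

Step 1. [r4c1∈{2}] r4c1 is down to just 2, so r4c1=2.
Step 2. [r2c4∈{2,3,4}] in row 2, 3 fits only at r2c4. So r2c4=3.
Step 3. [r2c1∈{1}] r2c1 is down to just 1 ⇒ r2c1=1.
Step 4. [r4c2∈{4}] r4c2's peers cover all but 4. So r4c2=4.
Step 5. [r2c3∈{4}] r2c3's peers cover all but 4. So r2c3=4.
Step 6. [r2c2∈{2}] r2c2's peers cover all but 2. So r2c2=2.
Step 7. [r3c4∈{4}] r3c4's peers cover all but 4, so r3c4=4.
Step 8. [r1c4∈{2}] r1c4 has the single candidate 2 ⇒ r1c4=2.
Step 9. [r3c1∈{3}] r3c1 has the single candidate 3, so r3c1=3.
Step 10. [r3c2∈{1}] only 1 remains possible at r3c2 ⇒ r3c2=1.

Answer: 4 3 1 2 / 1 2 4 3 / 3 1 2 4 / 2 4 3 1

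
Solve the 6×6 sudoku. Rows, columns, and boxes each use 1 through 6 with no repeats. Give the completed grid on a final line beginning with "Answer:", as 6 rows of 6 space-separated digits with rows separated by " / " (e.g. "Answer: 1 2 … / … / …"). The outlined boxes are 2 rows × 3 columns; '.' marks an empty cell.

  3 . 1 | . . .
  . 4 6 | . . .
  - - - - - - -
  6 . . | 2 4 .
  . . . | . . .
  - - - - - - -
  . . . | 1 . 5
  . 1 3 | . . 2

Step 1. [r4c1∈{1,2,4,5}] 1 has one home in col 1: r4c1, so r4c1=1.
Step 2. [r2c5∈{1,2,3,5}] in col 5, 1 fits only at r2c5 ⇒ r2c5=1.
Step 3. [r6c5∈{6}] r6c5's peers cover all but 6 ⇒ r6c5=6.
Step 4. [r3c3∈{5}] r3c3's peers cover all but 5. So r3c3=5.
Step 5. [r1c2∈{2,5}] col 2 places 5 nowhere but r1c2 ⇒ r1c2=5.
Step 6. [r2c6∈{3}] only 3 remains possible at r2c6 ⇒ r2c6=3.
Step 7. [r4c4∈{3,5,6}] 3 has one home in col 4: r4c4, so r4c4=3.
Step 8. [r6c4∈{4}] r6c4 has the single candidate 4 ⇒ r6c4=4.
Step 9. [r4c2∈{2}] only 2 remains possible at r4c2. So r4c2=2.
Step 10. [r5c3∈{2,4}] in col 3, 2 fits only at r5c3. So r5c3=2.
Step 11. [r4c6∈{6}] nothing but 6 survives at r4c6. So r4c6=6.
Step 12. [r6c1∈{5}] nothing but 5 survives at r6c1, so r6c1=5.
Step 13. [r5c5∈{3}] r5c5 has the single candidate 3 ⇒ r5c5=3.
Step 14. [r2c1∈{2}] r2c1 has the single candidate 2. So r2c1=2.
Step 15. [r1c4∈{6}] r1c4 has the single candidate 6. So r1c4=6.
Step 16. [r3c2∈{3}] only 3 remains possible at r3c2, so r3c2=3.
Step 17. [r4c5∈{5}] r4c5 is down to just 5, so r4c5=5.
Step 18. [r5c1∈{4}] r5c1 has the single candidate 4. So r5c1=4.
Step 19. [r3c6∈{1}] r3c6 is down to just 1. So r3c6=1.
Step 20. [r2c4∈{5}] r2c4's peers cover all but 5, so r2c4=5.
Step 21. [r1c6∈{4}] only 4 remains possible at r1c6. So r1c6=4.
Step 22. [r4c3∈{4}] nothing but 4 survives at r4c3 ⇒ r4c3=4.
Step 23. [r5c2∈{6}] r5c2 is down to just 6 ⇒ r5c2=6.
Step 24. [r1c5∈{2}] nothing but 2 survives at r1c5, so r1c5=2.

Answer: 3 5 1 6 2 4 / 2 4 6 5 1 3 / 6 3 5 2 4 1 / 1 2 4 3 5 6 / 4 6 2 1 3 5 / 5 1 3 4 6 2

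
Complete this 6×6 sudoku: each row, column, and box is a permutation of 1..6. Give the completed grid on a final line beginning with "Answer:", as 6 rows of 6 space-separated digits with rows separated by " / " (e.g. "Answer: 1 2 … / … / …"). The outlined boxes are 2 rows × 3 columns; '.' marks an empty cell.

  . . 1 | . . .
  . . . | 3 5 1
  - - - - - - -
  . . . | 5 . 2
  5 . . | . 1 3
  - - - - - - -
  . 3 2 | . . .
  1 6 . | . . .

Step 1. [r5c1∈{4}] r5c1 is down to just 4 ⇒ r5c1=4.
Step 2. [r5c5∈{6}] r5c5's peers cover all but 6 ⇒ r5c5=6.
Step 3. [r3c5∈{4}] r3c5 is down to just 4, so r3c5=4.
Step 4. [r1c5∈{2}] r1c5's peers cover all but 2, so r1c5=2.
Step 5. [r1c6∈{4,6}] 6 has one home in col 6: r1c6 ⇒ r1c6=6.
Step 6. [r1c4∈{4}] nothing but 4 survives at r1c4, so r1c4=4.
Step 7. [r3c3∈{3,6}] col 3 places 3 nowhere but r3c3. So r3c3=3.
Step 8. [r4c2∈{2,4}] r4c2 is the only open cell in row 4 admitting 2, so r4c2=2.
Step 9. [r4c3∈{4,6}] across row 4, 4 lands solely at r4c3. So r4c3=4.
Step 10. [r3c1∈{6}] nothing but 6 survives at r3c1 ⇒ r3c1=6.
Step 11. [r6c3∈{5}] r6c3 has the single candidate 5. So r6c3=5.
Step 12. [r6c4∈{2}] r6c4 is down to just 2. So r6c4=2.
Step 13. [r2c3∈{6}] r2c3 has the single candidate 6, so r2c3=6.
Step 14. [r4c4∈{6}] r4c4's peers cover all but 6 ⇒ r4c4=6.
Step 15. [r6c6∈{4}] r6c6 has the single candidate 4. So r6c6=4.
Step 16. [r2c2∈{4}] only 4 remains possible at r2c2, so r2c2=4.
Step 17. [r5c4∈{1}] only 1 remains possible at r5c4. So r5c4=1.
Step 18. [r1c1∈{3}] only 3 remains possible at r1c1. So r1c1=3.
Step 19. [r6c5∈{3}] only 3 remains possible at r6c5, so r6c5=3.
Step 20. [r5c6∈{5}] nothing but 5 survives at r5c6 ⇒ r5c6=5.
Step 21. [r1c2∈{5}] only 5 remains possible at r1c2. So r1c2=5.
Step 22. [r2c1∈{2}] r2c1's peers cover all but 2, so r2c1=2.
Step 23. [r3c2∈{1}] only 1 remains possible at r3c2. So r3c2=1.

Answer: 3 5 1 4 2 6 / 2 4 6 3 5 1 / 6 1 3 5 4 2 / 5 2 4 6 1 3 / 4 3 2 1 6 5 / 1 6 5 2 3 4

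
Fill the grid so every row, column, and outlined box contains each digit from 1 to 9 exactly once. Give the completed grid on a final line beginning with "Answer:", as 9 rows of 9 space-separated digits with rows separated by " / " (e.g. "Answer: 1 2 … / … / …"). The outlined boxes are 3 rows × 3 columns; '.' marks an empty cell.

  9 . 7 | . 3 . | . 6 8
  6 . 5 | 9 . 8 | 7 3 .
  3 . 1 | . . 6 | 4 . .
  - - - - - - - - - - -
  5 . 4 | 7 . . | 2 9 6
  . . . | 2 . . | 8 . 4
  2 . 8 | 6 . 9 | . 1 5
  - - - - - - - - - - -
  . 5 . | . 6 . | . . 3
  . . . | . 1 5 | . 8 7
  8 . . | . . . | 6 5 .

Step 1. [r9c5∈{2,4,7,9}] 9 has one home in col 5: r9c5, so r9c5=9.
Step 2. [r3c8∈{2}] r3c8 has the single candidate 2 ⇒ r3c8=2.
Step 3. [r8c1∈{4}] only 4 remains possible at r8c1, so r8c1=4.
Step 4. [r9c9∈{1,2}] across col 9, 2 lands solely at r9c9, so r9c9=2.
Step 5. [r9c3∈{3}] r9c3's peers cover all but 3 ⇒ r9c3=3.
Step 6. [r1c4∈{1,4,5}] col 4 places 1 nowhere but r1c4, so r1c4=1.
Step 7. [r6c2∈{3,7}] across row 6, 7 lands solely at r6c2 ⇒ r6c2=7.
Step 8. [r7c6∈{2,4,7}] 2 has one home in box 8: r7c6, so r7c6=2.
Step 9. [r7c3∈{9}] r7c3 has the single candidate 9. So r7c3=9.
Step 10. [r5c1∈{1}] r5c1's peers cover all but 1, so r5c1=1.
Step 11. [r1c2∈{2,4}] 2 has one home in row 1: r1c2. So r1c2=2.
Step 12. [r5c3∈{6}] r5c3 has the single candidate 6, so r5c3=6.
Step 13. [r1c6∈{4}] r1c6's peers cover all but 4 ⇒ r1c6=4.
Step 14. [r4c2∈{3}] r4c2 has the single candidate 3, so r4c2=3.
Step 15. [r5c5∈{5}] r5c5 is down to just 5. So r5c5=5.
Step 16. [r7c8∈{4}] r7c8's peers cover all but 4, so r7c8=4.
Step 17. [r2c2∈{4}] only 4 remains possible at r2c2 ⇒ r2c2=4.
Step 18. [r3c4∈{5}] r3c4 has the single candidate 5, so r3c4=5.
Step 19. [r8c7∈{9}] only 9 remains possible at r8c7. So r8c7=9.
Step 20. [r9c4∈{4}] r9c4 has the single candidate 4, so r9c4=4.
Step 21. [r3c9∈{9}] r3c9's peers cover all but 9, so r3c9=9.
Step 22. [r8c2∈{6}] nothing but 6 survives at r8c2. So r8c2=6.
Step 23. [r5c6∈{3}] r5c6 is down to just 3, so r5c6=3.
Step 24. [r4c5∈{8}] nothing but 8 survives at r4c5, so r4c5=8.
Step 25. [r7c4∈{8}] r7c4 has the single candidate 8, so r7c4=8.
Step 26. [r6c7∈{3}] r6c7's peers cover all but 3 ⇒ r6c7=3.
Step 27. [r1c7∈{5}] r1c7 has the single candidate 5 ⇒ r1c7=5.
Step 28. [r3c5∈{7}] r3c5 is down to just 7. So r3c5=7.
Step 29. [r8c4∈{3}] r8c4 is down to just 3. So r8c4=3.
Step 30. [r7c7∈{1}] r7c7's peers cover all but 1, so r7c7=1.
Step 31. [r6c5∈{4}] only 4 remains possible at r6c5. So r6c5=4.
Step 32. [r9c2∈{1}] nothing but 1 survives at r9c2. So r9c2=1.
Step 33. [r9c6∈{7}] nothing but 7 survives at r9c6 ⇒ r9c6=7.
Step 34. [r2c5∈{2}] r2c5's peers cover all but 2. So r2c5=2.
Step 35. [r7c1∈{7}] nothing but 7 survives at r7c1. So r7c1=7.
Step 36. [r8c3∈{2}] r8c3 is down to just 2, so r8c3=2.
Step 37. [r3c2∈{8}] only 8 remains possible at r3c2 ⇒ r3c2=8.
Step 38. [r2c9∈{1}] r2c9 has the single candidate 1 ⇒ r2c9=1.
Step 39. [r4c6∈{1}] only 1 remains possible at r4c6. So r4c6=1.
Step 40. [r5c8∈{7}] r5c8's peers cover all but 7, so r5c8=7.
Step 41. [r5c2∈{9}] r5c2 has the single candidate 9 ⇒ r5c2=9.

Answer: 9 2 7 1 3 4 5 6 8 / 6 4 5 9 2 8 7 3 1 / 3 8 1 5 7 6 4 2 9 / 5 3 4 7 8 1 2 9 6 / 1 9 6 2 5 3 8 7 4 / 2 7 8 6 4 9 3 1 5 / 7 5 9 8 6 2 1 4 3 / 4 6 2 3 1 5 9 8 7 / 8 1 3 4 9 7 6 5 2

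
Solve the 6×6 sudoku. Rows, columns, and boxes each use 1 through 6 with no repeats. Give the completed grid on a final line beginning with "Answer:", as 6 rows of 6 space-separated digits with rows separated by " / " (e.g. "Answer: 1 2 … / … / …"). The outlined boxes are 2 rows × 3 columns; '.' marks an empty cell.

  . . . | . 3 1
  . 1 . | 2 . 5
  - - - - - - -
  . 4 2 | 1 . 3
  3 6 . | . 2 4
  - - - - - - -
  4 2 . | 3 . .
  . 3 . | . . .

Step 1. [r6c1∈{1,5,6}] in col 1, 1 fits only at r6c1 ⇒ r6c1=1.
Step 2. [r5c6∈{6}] r5c6's peers cover all but 6. So r5c6=6.
Step 3. [r2c1∈{6}] r2c1 is down to just 6 ⇒ r2c1=6.
Step 4. [r5c3∈{5}] r5c3's peers cover all but 5 ⇒ r5c3=5.
Step 5. [r2c5∈{4}] only 4 remains possible at r2c5, so r2c5=4.
Step 6. [r4c4∈{5}] r4c4 has the single candidate 5. So r4c4=5.
Step 7. [r1c2∈{5}] r1c2's peers cover all but 5 ⇒ r1c2=5.
Step 8. [r5c5∈{1}] nothing but 1 survives at r5c5, so r5c5=1.
Step 9. [r6c5∈{5}] r6c5's peers cover all but 5. So r6c5=5.
Step 10. [r3c1∈{5}] r3c1 is down to just 5. So r3c1=5.
Step 11. [r4c3∈{1}] r4c3 has the single candidate 1. So r4c3=1.
Step 12. [r1c4∈{6}] r1c4 is down to just 6. So r1c4=6.
Step 13. [r3c5∈{6}] r3c5 is down to just 6 ⇒ r3c5=6.
Step 14. [r1c3∈{4}] nothing but 4 survives at r1c3 ⇒ r1c3=4.
Step 15. [r6c3∈{6}] r6c3 has the single candidate 6, so r6c3=6.
Step 16. [r6c6∈{2}] only 2 remains possible at r6c6 ⇒ r6c6=2.
Step 17. [r6c4∈{4}] only 4 remains possible at r6c4. So r6c4=4.
Step 18. [r1c1∈{2}] only 2 remains possible at r1c1 ⇒ r1c1=2.
Step 19. [r2c3∈{3}] only 3 remains possible at r2c3 ⇒ r2c3=3.

Answer: 2 5 4 6 3 1 / 6 1 3 2 4 5 / 5 4 2 1 6 3 / 3 6 1 5 2 4 / 4 2 5 3 1 6 / 1 3 6 4 5 2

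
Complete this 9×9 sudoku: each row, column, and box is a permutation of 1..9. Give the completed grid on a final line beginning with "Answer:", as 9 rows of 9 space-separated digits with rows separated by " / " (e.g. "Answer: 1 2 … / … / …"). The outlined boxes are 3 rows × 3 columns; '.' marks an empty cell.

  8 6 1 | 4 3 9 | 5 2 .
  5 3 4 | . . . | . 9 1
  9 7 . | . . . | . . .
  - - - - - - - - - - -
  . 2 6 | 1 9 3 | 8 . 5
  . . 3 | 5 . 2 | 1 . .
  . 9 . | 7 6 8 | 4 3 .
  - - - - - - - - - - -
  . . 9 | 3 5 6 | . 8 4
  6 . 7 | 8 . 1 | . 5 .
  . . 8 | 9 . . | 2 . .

Step 1. [r9c6∈{4,7}] in col 6, 4 fits only at r9c6, so r9c6=4.
Step 2. [r4c8∈{7}] r4c8 has the single candidate 7, so r4c8=7.
Step 3. [r9c8∈{1,6}] in col 8, 1 fits only at r9c8 ⇒ r9c8=1.
Step 4. [r9c9∈{3,6,7}] in row 9, 6 fits only at r9c9 ⇒ r9c9=6.
Step 5. [r2c5∈{2,7,8}] 8 has one home in row 2: r2c5. So r2c5=8.
Step 6. [r2c4∈{2,6}] 2 has one home in row 2: r2c4, so r2c4=2.
Step 7. [r2c7∈{6,7}] row 2 places 6 nowhere but r2c7, so r2c7=6.
Step 8. [r8c7∈{3,9}] across col 7, 9 lands solely at r8c7. So r8c7=9.
Step 9. [r5c5∈{4}] only 4 remains possible at r5c5 ⇒ r5c5=4.
Step 10. [r3c7∈{3}] r3c7 has the single candidate 3. So r3c7=3.
Step 11. [r7c2∈{1}] r7c2 is down to just 1 ⇒ r7c2=1.
Step 12. [r2c6∈{7}] nothing but 7 survives at r2c6 ⇒ r2c6=7.
Step 13. [r8c2∈{4}] r8c2 has the single candidate 4 ⇒ r8c2=4.
Step 14. [r5c9∈{9}] only 9 remains possible at r5c9, so r5c9=9.
Step 15. [r7c7∈{7}] only 7 remains possible at r7c7 ⇒ r7c7=7.
Step 16. [r3c9∈{8}] r3c9 has the single candidate 8 ⇒ r3c9=8.
Step 17. [r3c8∈{4}] nothing but 4 survives at r3c8 ⇒ r3c8=4.
Step 18. [r8c9∈{3}] r8c9 is down to just 3. So r8c9=3.
Step 19. [r6c3∈{5}] r6c3's peers cover all but 5, so r6c3=5.
Step 20. [r4c1∈{4}] only 4 remains possible at r4c1, so r4c1=4.
Step 21. [r9c5∈{7}] nothing but 7 survives at r9c5. So r9c5=7.
Step 22. [r3c6∈{5}] r3c6 has the single candidate 5 ⇒ r3c6=5.
Step 23. [r5c1∈{7}] r5c1 has the single candidate 7, so r5c1=7.
Step 24. [r3c4∈{6}] r3c4's peers cover all but 6 ⇒ r3c4=6.
Step 25. [r1c9∈{7}] only 7 remains possible at r1c9. So r1c9=7.
Step 26. [r9c1∈{3}] r9c1 is down to just 3. So r9c1=3.
Step 27. [r7c1∈{2}] r7c1 has the single candidate 2 ⇒ r7c1=2.
Step 28. [r3c3∈{2}] r3c3 is down to just 2, so r3c3=2.
Step 29. [r8c5∈{2}] r8c5 is down to just 2. So r8c5=2.
Step 30. [r9c2∈{5}] r9c2's peers cover all but 5 ⇒ r9c2=5.
Step 31. [r6c9∈{2}] r6c9 is down to just 2. So r6c9=2.
Step 32. [r5c8∈{6}] r5c8 is down to just 6, so r5c8=6.
Step 33. [r5c2∈{8}] only 8 remains possible at r5c2 ⇒ r5c2=8.
Step 34. [r6c1∈{1}] r6c1's peers cover all but 1, so r6c1=1.
Step 35. [r3c5∈{1}] nothing but 1 survives at r3c5 ⇒ r3c5=1.

Answer: 8 6 1 4 3 9 5 2 7 / 5 3 4 2 8 7 6 9 1 / 9 7 2 6 1 5 3 4 8 / 4 2 6 1 9 3 8 7 5 / 7 8 3 5 4 2 1 6 9 / 1 9 5 7 6 8 4 3 2 / 2 1 9 3 5 6 7 8 4 / 6 4 7 8 2 1 9 5 3 / 3 5 8 9 7 4 2 1 6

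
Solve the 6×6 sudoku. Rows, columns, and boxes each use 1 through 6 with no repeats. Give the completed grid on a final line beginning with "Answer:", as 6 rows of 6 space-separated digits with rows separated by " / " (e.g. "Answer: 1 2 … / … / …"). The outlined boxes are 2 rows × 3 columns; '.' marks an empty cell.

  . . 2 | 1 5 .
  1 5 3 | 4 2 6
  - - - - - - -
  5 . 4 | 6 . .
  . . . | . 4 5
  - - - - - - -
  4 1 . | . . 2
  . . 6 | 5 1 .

Step 1. [r3c5∈{3}] r3c5's peers cover all but 3. So r3c5=3.
Step 2. [r3c2∈{2}] r3c2 has the single candidate 2, so r3c2=2.
Step 3. [r6c2∈{3}] r6c2 is down to just 3. So r6c2=3.
Step 4. [r1c1∈{6}] r1c1's peers cover all but 6 ⇒ r1c1=6.
Step 5. [r6c1∈{2}] r6c1's peers cover all but 2. So r6c1=2.
Step 6. [r5c4∈{3}] r5c4 has the single candidate 3, so r5c4=3.
Step 7. [r4c1∈{3}] nothing but 3 survives at r4c1. So r4c1=3.
Step 8. [r3c6∈{1}] r3c6 has the single candidate 1, so r3c6=1.
Step 9. [r1c6∈{3}] only 3 remains possible at r1c6, so r1c6=3.
Step 10. [r5c5∈{6}] only 6 remains possible at r5c5 ⇒ r5c5=6.
Step 11. [r4c4∈{2}] r4c4 has the single candidate 2, so r4c4=2.
Step 12. [r4c2∈{6}] r4c2 is down to just 6 ⇒ r4c2=6.
Step 13. [r6c6∈{4}] r6c6 has the single candidate 4 ⇒ r6c6=4.
Step 14. [r4c3∈{1}] r4c3's peers cover all but 1, so r4c3=1.
Step 15. [r1c2∈{4}] only 4 remains possible at r1c2. So r1c2=4.
Step 16. [r5c3∈{5}] only 5 remains possible at r5c3. So r5c3=5.

Answer: 6 4 2 1 5 3 / 1 5 3 4 2 6 / 5 2 4 6 3 1 / 3 6 1 2 4 5 / 4 1 5 3 6 2 / 2 3 6 5 1 4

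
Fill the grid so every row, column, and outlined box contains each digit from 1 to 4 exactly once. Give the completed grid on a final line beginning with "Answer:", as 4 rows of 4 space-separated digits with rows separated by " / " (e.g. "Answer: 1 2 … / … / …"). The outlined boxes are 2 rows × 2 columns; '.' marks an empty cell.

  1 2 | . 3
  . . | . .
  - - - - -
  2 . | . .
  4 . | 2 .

Step 1. [r4c4∈{1}] nothing but 1 survives at r4c4. So r4c4=1.
Step 2. [r1c3∈{4}] nothing but 4 survives at r1c3 ⇒ r1c3=4.
Step 3. [r4c2∈{3}] r4c2 has the single candidate 3. So r4c2=3.
Step 4. [r2c2∈{4}] r2c2 has the single candidate 4. So r2c2=4.
Step 5. [r2c3∈{1}] nothing but 1 survives at r2c3. So r2c3=1.
Step 6. [r2c1∈{3}] only 3 remains possible at r2c1, so r2c1=3.
Step 7. [r3c2∈{1}] only 1 remains possible at r3c2, so r3c2=1.
Step 8. [r3c4∈{4}] r3c4 is down to just 4 ⇒ r3c4=4.
Step 9. [r3c3∈{3}] only 3 remains possible at r3c3 ⇒ r3c3=3.
Step 10. [r2c4∈{2}] r2c4's peers cover all but 2. So r2c4=2.

Answer: 1 2 4 3 / 3 4 1 2 / 2 1 3 4 / 4 3 2 1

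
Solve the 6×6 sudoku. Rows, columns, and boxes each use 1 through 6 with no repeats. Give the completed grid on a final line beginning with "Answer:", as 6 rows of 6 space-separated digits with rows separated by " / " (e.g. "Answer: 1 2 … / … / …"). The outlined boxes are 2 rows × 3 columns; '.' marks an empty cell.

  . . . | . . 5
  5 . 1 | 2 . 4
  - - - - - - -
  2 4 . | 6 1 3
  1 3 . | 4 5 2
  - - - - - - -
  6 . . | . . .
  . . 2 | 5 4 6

Step 1. [r2c5∈{3,6}] r2c5 is the only open cell in row 2 admitting 3. So r2c5=3.
Step 2. [r5c3∈{3,4,5}] in row 5, 4 fits only at r5c3. So r5c3=4.
Step 3. [r5c6∈{1}] r5c6 has the single candidate 1, so r5c6=1.
Step 4. [r1c5∈{6}] r1c5's peers cover all but 6 ⇒ r1c5=6.
Step 5. [r6c1∈{3}] only 3 remains possible at r6c1, so r6c1=3.
Step 6. [r6c2∈{1}] nothing but 1 survives at r6c2 ⇒ r6c2=1.
Step 7. [r1c1∈{4}] nothing but 4 survives at r1c1 ⇒ r1c1=4.
Step 8. [r4c3∈{6}] r4c3 is down to just 6. So r4c3=6.
Step 9. [r1c2∈{2}] r1c2's peers cover all but 2 ⇒ r1c2=2.
Step 10. [r5c5∈{2}] r5c5's peers cover all but 2, so r5c5=2.
Step 11. [r1c3∈{3}] r1c3 has the single candidate 3. So r1c3=3.
Step 12. [r1c4∈{1}] only 1 remains possible at r1c4 ⇒ r1c4=1.
Step 13. [r5c4∈{3}] r5c4 is down to just 3. So r5c4=3.
Step 14. [r5c2∈{5}] only 5 remains possible at r5c2, so r5c2=5.
Step 15. [r3c3∈{5}] only 5 remains possible at r3c3 ⇒ r3c3=5.
Step 16. [r2c2∈{6}] nothing but 6 survives at r2c2. So r2c2=6.

Answer: 4 2 3 1 6 5 / 5 6 1 2 3 4 / 2 4 5 6 1 3 / 1 3 6 4 5 2 / 6 5 4 3 2 1 / 3 1 2 5 4 6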